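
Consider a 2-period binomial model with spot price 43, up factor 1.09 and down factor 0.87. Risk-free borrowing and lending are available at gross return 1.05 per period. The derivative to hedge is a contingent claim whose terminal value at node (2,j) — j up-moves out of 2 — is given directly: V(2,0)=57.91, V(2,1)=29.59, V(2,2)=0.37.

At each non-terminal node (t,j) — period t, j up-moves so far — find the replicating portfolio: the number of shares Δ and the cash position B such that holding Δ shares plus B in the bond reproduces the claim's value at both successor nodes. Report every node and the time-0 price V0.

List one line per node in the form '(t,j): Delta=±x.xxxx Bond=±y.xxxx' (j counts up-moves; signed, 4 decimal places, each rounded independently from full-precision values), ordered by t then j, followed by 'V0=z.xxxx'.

(0,0): Delta=-2.9252 Bond=135.7313
(1,0): Delta=-3.4410 Bond=161.8121
(1,1): Delta=-2.8338 Bond=138.2303
V0=9.9462

No-arbitrage ⇒ martingale measure with p* = (R−d)/(u−d) = 0.8182.
At expiry t=2: V(2,0)=57.9100, V(2,1)=29.5900, V(2,2)=0.3700
(1,0): S=37.4100. Δ = (V_up−V_dn)/(S_up−S_dn) = (29.5900−57.9100)/(40.7769−32.5467) = -3.4410. V = [p*·29.5900 + (1−p*)·57.9100]/1.05 = 33.0848. B = V − Δ·S = 161.8121.
(1,1): S=46.8700. Δ = (V_up−V_dn)/(S_up−S_dn) = (0.3700−29.5900)/(51.0883−40.7769) = -2.8338. V = [p*·0.3700 + (1−p*)·29.5900]/1.05 = 5.4121. B = V − Δ·S = 138.2303.
(0,0): S=43.0000. Δ = (V_up−V_dn)/(S_up−S_dn) = (5.4121−33.0848)/(46.8700−37.4100) = -2.9252. V = [p*·5.4121 + (1−p*)·33.0848]/1.05 = 9.9462. B = V − Δ·S = 135.7313.
Self-financing check: at every node Δ·S+B equals the discounted successor values.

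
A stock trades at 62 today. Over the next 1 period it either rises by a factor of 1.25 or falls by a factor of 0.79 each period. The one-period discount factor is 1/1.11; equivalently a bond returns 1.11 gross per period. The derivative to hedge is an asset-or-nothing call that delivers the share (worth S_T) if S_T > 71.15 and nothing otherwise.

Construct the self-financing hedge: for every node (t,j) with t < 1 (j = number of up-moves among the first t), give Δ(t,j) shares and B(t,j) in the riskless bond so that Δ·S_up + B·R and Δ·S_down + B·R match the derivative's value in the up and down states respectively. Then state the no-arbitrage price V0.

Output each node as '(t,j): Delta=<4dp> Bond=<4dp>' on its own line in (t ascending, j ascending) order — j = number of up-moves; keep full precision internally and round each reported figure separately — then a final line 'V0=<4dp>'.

(0,0): Delta=2.7174 Bond=-119.9080
V0=48.5703

No-arbitrage ⇒ martingale measure with p* = (R−d)/(u−d) = 0.6957.
Terminal payoffs: V(1,0)=0.0000, V(1,1)=77.5000
Node (0,0) S=62.0000: V=(p*·77.5000+(1−p*)·0.0000)/1.11=48.5703; Δ=(77.5000−0.0000)/(77.5000−48.9800)=2.7174; B=V−Δ·S=-119.9080
Root portfolio cost Δ·62+B reproduces V0=48.5703.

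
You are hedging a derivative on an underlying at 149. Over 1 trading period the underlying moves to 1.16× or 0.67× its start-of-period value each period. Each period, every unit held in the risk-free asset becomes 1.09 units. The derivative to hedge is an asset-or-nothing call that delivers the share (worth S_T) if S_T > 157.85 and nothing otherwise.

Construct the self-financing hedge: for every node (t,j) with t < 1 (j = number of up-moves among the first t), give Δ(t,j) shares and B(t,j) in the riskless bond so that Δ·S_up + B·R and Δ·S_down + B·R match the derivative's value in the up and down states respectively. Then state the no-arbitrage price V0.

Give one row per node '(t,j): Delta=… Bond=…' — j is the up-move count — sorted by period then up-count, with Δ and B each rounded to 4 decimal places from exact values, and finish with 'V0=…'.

(0,0): Delta=2.3673 Bond=-216.8186
V0=135.9161

The replicating-portfolio and risk-neutral prices coincide; use p* = (1.09−0.67)/(1.16−0.67) = 0.8571 for the latter.
At expiry t=1: V(1,0)=0.0000, V(1,1)=172.8400
Node (0,0) S=149.0000: V=(p*·172.8400+(1−p*)·0.0000)/1.09=135.9161; Δ=(172.8400−0.0000)/(172.8400−99.8300)=2.3673; B=V−Δ·S=-216.8186
Root portfolio cost Δ·149+B reproduces V0=135.9161.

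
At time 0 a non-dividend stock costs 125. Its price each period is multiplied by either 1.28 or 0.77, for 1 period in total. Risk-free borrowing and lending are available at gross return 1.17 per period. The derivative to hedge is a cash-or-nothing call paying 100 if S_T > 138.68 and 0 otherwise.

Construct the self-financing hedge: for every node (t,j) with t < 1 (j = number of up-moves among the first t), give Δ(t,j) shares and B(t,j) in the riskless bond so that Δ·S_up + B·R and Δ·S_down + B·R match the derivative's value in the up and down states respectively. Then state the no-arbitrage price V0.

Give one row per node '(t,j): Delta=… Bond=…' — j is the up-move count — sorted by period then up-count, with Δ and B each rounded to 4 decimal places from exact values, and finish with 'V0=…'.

(0,0): Delta=1.5686 Bond=-129.0431
V0=67.0354

The replicating-portfolio and risk-neutral prices coincide; use p* = (1.17−0.77)/(1.28−0.77) = 0.7843 for the latter.
At expiry t=1: V(1,0)=0.0000, V(1,1)=100.0000
(0,0): S=125.0000. Δ = (V_up−V_dn)/(S_up−S_dn) = (100.0000−0.0000)/(160.0000−96.2500) = 1.5686. V = [p*·100.0000 + (1−p*)·0.0000]/1.17 = 67.0354. B = V − Δ·S = -129.0431.
Root portfolio cost Δ·125+B reproduces V0=67.0354.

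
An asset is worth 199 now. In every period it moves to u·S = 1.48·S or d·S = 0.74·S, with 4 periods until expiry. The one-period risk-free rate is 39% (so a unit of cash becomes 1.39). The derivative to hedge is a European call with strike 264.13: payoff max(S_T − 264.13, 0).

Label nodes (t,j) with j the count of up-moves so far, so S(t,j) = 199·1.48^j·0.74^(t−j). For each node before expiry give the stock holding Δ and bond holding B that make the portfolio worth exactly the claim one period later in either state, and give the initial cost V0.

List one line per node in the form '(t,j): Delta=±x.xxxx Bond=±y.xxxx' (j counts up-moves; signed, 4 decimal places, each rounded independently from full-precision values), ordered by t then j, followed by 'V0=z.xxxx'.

(0,0): Delta=0.9699 Bond=-64.0336
(1,0): Delta=0.7815 Bond=-61.2662
(1,1): Delta=0.9829 Bond=-92.8476
(2,0): Delta=0.0000 Bond=0.0000
(2,1): Delta=0.8356 Bond=-96.9514
(2,2): Delta=0.9931 Bond=-133.5038
(3,0): Delta=0.0000 Bond=0.0000
(3,1): Delta=0.0000 Bond=0.0000
(3,2): Delta=0.8934 Bond=-153.4218
(3,3): Delta=1.0000 Bond=-190.0216
V0=128.9685

No-arbitrage ⇒ martingale measure with p* = (R−d)/(u−d) = 0.8784.
Terminal payoffs: V(4,0)=0.0000, V(4,1)=0.0000, V(4,2)=0.0000, V(4,3)=213.2563, V(4,4)=690.6426
Node (3,0) S=80.6396: V=(p*·0.0000+(1−p*)·0.0000)/1.39=0.0000; Δ=(0.0000−0.0000)/(119.3466−59.6733)=0.0000; B=V−Δ·S=0.0000
Node (3,1) S=161.2792: V=(p*·0.0000+(1−p*)·0.0000)/1.39=0.0000; Δ=(0.0000−0.0000)/(238.6931−119.3466)=0.0000; B=V−Δ·S=0.0000
Node (3,2) S=322.5583: V=(p*·213.2563+(1−p*)·0.0000)/1.39=134.7624; Δ=(213.2563−0.0000)/(477.3863−238.6931)=0.8934; B=V−Δ·S=-153.4218
Node (3,3) S=645.1166: V=(p*·690.6426+(1−p*)·213.2563)/1.39=455.0950; Δ=(690.6426−213.2563)/(954.7726−477.3863)=1.0000; B=V−Δ·S=-190.0216
Node (2,0) S=108.9724: V=(p*·0.0000+(1−p*)·0.0000)/1.39=0.0000; Δ=(0.0000−0.0000)/(161.2792−80.6396)=0.0000; B=V−Δ·S=0.0000
Node (2,1) S=217.9448: V=(p*·134.7624+(1−p*)·0.0000)/1.39=85.1600; Δ=(134.7624−0.0000)/(322.5583−161.2792)=0.8356; B=V−Δ·S=-96.9514
Node (2,2) S=435.8896: V=(p*·455.0950+(1−p*)·134.7624)/1.39=299.3782; Δ=(455.0950−134.7624)/(645.1166−322.5583)=0.9931; B=V−Δ·S=-133.5038
Node (1,0) S=147.2600: V=(p*·85.1600+(1−p*)·0.0000)/1.39=53.8149; Δ=(85.1600−0.0000)/(217.9448−108.9724)=0.7815; B=V−Δ·S=-61.2662
Node (1,1) S=294.5200: V=(p*·299.3782+(1−p*)·85.1600)/1.39=196.6364; Δ=(299.3782−85.1600)/(435.8896−217.9448)=0.9829; B=V−Δ·S=-92.8476
Node (0,0) S=199.0000: V=(p*·196.6364+(1−p*)·53.8149)/1.39=128.9685; Δ=(196.6364−53.8149)/(294.5200−147.2600)=0.9699; B=V−Δ·S=-64.0336
Each (Δ,B) replicates both successor values, so the strategy is self-financing and V0 is arbitrage-free.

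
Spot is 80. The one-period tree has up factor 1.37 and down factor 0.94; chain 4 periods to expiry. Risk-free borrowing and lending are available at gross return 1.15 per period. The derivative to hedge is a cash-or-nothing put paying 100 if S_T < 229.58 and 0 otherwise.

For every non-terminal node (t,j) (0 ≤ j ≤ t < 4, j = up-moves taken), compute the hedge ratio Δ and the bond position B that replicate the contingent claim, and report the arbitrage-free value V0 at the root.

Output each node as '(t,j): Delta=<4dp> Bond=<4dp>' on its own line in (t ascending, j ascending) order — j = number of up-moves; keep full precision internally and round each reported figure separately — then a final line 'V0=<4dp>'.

The replicating-portfolio and risk-neutral prices coincide; use p* = (1.15−0.94)/(1.37−0.94) = 0.4884 for the latter.
At expiry t=4: V(4,0)=100.0000, V(4,1)=100.0000, V(4,2)=100.0000, V(4,3)=100.0000, V(4,4)=0.0000
Node (3,0) S=66.4467: V=(p*·100.0000+(1−p*)·100.0000)/1.15=86.9565; Δ=(100.0000−100.0000)/(91.0320−62.4599)=0.0000; B=V−Δ·S=86.9565
Node (3,1) S=96.8426: V=(p*·100.0000+(1−p*)·100.0000)/1.15=86.9565; Δ=(100.0000−100.0000)/(132.6743−91.0320)=0.0000; B=V−Δ·S=86.9565
Node (3,2) S=141.1429: V=(p*·100.0000+(1−p*)·100.0000)/1.15=86.9565; Δ=(100.0000−100.0000)/(193.3657−132.6743)=0.0000; B=V−Δ·S=86.9565
Node (3,3) S=205.7082: V=(p*·0.0000+(1−p*)·100.0000)/1.15=44.4894; Δ=(0.0000−100.0000)/(281.8203−193.3657)=-1.1305; B=V−Δ·S=277.0475
Node (2,0) S=70.6880: V=(p*·86.9565+(1−p*)·86.9565)/1.15=75.6144; Δ=(86.9565−86.9565)/(96.8426−66.4467)=0.0000; B=V−Δ·S=75.6144
Node (2,1) S=103.0240: V=(p*·86.9565+(1−p*)·86.9565)/1.15=75.6144; Δ=(86.9565−86.9565)/(141.1429−96.8426)=0.0000; B=V−Δ·S=75.6144
Node (2,2) S=150.1520: V=(p*·44.4894+(1−p*)·86.9565)/1.15=57.5798; Δ=(44.4894−86.9565)/(205.7082−141.1429)=-0.6577; B=V−Δ·S=156.3406
Node (1,0) S=75.2000: V=(p*·75.6144+(1−p*)·75.6144)/1.15=65.7516; Δ=(75.6144−75.6144)/(103.0240−70.6880)=0.0000; B=V−Δ·S=65.7516
Node (1,1) S=109.6000: V=(p*·57.5798+(1−p*)·75.6144)/1.15=58.0929; Δ=(57.5798−75.6144)/(150.1520−103.0240)=-0.3827; B=V−Δ·S=100.0337
Node (0,0) S=80.0000: V=(p*·58.0929+(1−p*)·65.7516)/1.15=53.9229; Δ=(58.0929−65.7516)/(109.6000−75.2000)=-0.2226; B=V−Δ·S=71.7340
Check: Δ(0,0)·S0 + B(0,0) = 53.9229 = V0.

(0,0): Delta=-0.2226 Bond=71.7340
(1,0): Delta=0.0000 Bond=65.7516
(1,1): Delta=-0.3827 Bond=100.0337
(2,0): Delta=0.0000 Bond=75.6144
(2,1): Delta=0.0000 Bond=75.6144
(2,2): Delta=-0.6577 Bond=156.3406
(3,0): Delta=0.0000 Bond=86.9565
(3,1): Delta=0.0000 Bond=86.9565
(3,2): Delta=0.0000 Bond=86.9565
(3,3): Delta=-1.1305 Bond=277.0475
V0=53.9229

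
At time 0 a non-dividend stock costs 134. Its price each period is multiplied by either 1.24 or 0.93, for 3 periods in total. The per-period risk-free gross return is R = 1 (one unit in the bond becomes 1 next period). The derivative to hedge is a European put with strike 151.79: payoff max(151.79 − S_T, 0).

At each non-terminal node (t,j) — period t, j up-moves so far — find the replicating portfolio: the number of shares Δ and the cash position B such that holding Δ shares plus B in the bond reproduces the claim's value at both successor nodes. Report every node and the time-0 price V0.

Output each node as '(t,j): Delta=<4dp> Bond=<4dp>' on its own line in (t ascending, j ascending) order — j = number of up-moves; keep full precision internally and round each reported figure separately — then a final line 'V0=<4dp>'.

Since d<R<u, set p* = (R−d)/(u−d) = 0.2258; price each node as the discounted p*-expectation of its children.
Payoff layer (t=3): V(3,0)=44.0062, V(3,1)=8.0782, V(3,2)=0.0000, V(3,3)=0.0000
Node (2,0) S=115.8966: V=(p*·8.0782+(1−p*)·44.0062)/1=35.8934; Δ=(8.0782−44.0062)/(143.7118−107.7838)=-1.0000; B=V−Δ·S=151.7900
Node (2,1) S=154.5288: V=(p*·0.0000+(1−p*)·8.0782)/1=6.2541; Δ=(0.0000−8.0782)/(191.6157−143.7118)=-0.1686; B=V−Δ·S=32.3129
Node (2,2) S=206.0384: V=(p*·0.0000+(1−p*)·0.0000)/1=0.0000; Δ=(0.0000−0.0000)/(255.4876−191.6157)=0.0000; B=V−Δ·S=0.0000
Node (1,0) S=124.6200: V=(p*·6.2541+(1−p*)·35.8934)/1=29.2007; Δ=(6.2541−35.8934)/(154.5288−115.8966)=-0.7672; B=V−Δ·S=124.8113
Node (1,1) S=166.1600: V=(p*·0.0000+(1−p*)·6.2541)/1=4.8419; Δ=(0.0000−6.2541)/(206.0384−154.5288)=-0.1214; B=V−Δ·S=25.0164
Node (0,0) S=134.0000: V=(p*·4.8419+(1−p*)·29.2007)/1=23.7003; Δ=(4.8419−29.2007)/(166.1600−124.6200)=-0.5864; B=V−Δ·S=102.2770
The time-0 hedge costs 23.7003, which is the no-arbitrage price.

(0,0): Delta=-0.5864 Bond=102.2770
(1,0): Delta=-0.7672 Bond=124.8113
(1,1): Delta=-0.1214 Bond=25.0164
(2,0): Delta=-1.0000 Bond=151.7900
(2,1): Delta=-0.1686 Bond=32.3129
(2,2): Delta=0.0000 Bond=0.0000
V0=23.7003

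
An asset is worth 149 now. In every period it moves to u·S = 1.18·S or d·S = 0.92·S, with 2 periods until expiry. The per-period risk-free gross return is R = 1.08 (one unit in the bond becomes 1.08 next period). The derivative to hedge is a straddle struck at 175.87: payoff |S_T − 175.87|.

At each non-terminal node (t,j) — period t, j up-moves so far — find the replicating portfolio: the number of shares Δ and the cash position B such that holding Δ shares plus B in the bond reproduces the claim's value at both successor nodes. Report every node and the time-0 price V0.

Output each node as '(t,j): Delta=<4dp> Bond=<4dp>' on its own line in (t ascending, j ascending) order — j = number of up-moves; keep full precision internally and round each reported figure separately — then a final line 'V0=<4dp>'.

Since d<R<u, set p* = (R−d)/(u−d) = 0.6154; price each node as the discounted p*-expectation of its children.
At expiry t=2: V(2,0)=49.7564, V(2,1)=14.1156, V(2,2)=31.5976
Node (1,0) S=137.0800: V=(p*·14.1156+(1−p*)·49.7564)/1.08=25.7626; Δ=(14.1156−49.7564)/(161.7544−126.1136)=-1.0000; B=V−Δ·S=162.8426
Node (1,1) S=175.8200: V=(p*·31.5976+(1−p*)·14.1156)/1.08=23.0313; Δ=(31.5976−14.1156)/(207.4676−161.7544)=0.3824; B=V−Δ·S=-44.2072
Node (0,0) S=149.0000: V=(p*·23.0313+(1−p*)·25.7626)/1.08=22.2979; Δ=(23.0313−25.7626)/(175.8200−137.0800)=-0.0705; B=V−Δ·S=32.8031
Self-financing check: at every node Δ·S+B equals the discounted successor values.

(0,0): Delta=-0.0705 Bond=32.8031
(1,0): Delta=-1.0000 Bond=162.8426
(1,1): Delta=0.3824 Bond=-44.2072
V0=22.2979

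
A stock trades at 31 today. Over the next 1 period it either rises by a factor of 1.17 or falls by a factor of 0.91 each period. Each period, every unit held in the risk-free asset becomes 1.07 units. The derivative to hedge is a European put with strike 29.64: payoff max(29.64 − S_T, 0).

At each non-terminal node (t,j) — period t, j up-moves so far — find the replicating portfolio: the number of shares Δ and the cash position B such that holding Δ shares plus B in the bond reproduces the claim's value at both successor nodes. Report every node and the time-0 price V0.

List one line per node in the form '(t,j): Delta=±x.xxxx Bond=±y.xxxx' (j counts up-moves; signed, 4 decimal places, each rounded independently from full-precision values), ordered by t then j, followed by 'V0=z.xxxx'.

(0,0): Delta=-0.1774 Bond=6.0140
V0=0.5140

No-arbitrage ⇒ martingale measure with p* = (R−d)/(u−d) = 0.6154.
Terminal values V(1,·): V(1,0)=1.4300, V(1,1)=0.0000
(0,0): S=31.0000. Δ = (V_up−V_dn)/(S_up−S_dn) = (0.0000−1.4300)/(36.2700−28.2100) = -0.1774. V = [p*·0.0000 + (1−p*)·1.4300]/1.07 = 0.5140. B = V − Δ·S = 6.0140.
Check: Δ(0,0)·S0 + B(0,0) = 0.5140 = V0.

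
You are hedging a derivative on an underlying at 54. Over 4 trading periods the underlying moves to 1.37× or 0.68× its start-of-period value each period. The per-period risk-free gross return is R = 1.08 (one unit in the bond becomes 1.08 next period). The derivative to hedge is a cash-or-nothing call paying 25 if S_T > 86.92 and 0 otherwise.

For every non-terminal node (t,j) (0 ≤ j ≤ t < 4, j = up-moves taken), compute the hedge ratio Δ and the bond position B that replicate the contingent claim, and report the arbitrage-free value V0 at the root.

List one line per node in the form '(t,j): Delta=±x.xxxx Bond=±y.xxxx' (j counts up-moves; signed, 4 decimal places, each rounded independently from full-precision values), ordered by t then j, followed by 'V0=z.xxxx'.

(0,0): Delta=0.2257 Bond=-4.0936
(1,0): Delta=0.2843 Bond=-6.5728
(1,1): Delta=0.2046 Bond=-2.8611
(2,0): Delta=0.0000 Bond=0.0000
(2,1): Delta=0.3866 Bond=-12.2451
(2,2): Delta=0.1391 Bond=3.5475
(3,0): Delta=0.0000 Bond=0.0000
(3,1): Delta=0.0000 Bond=0.0000
(3,2): Delta=0.5257 Bond=-22.8127
(3,3): Delta=0.0000 Bond=23.1481
V0=8.0938

Risk-neutral probability p* = (R−d)/(u−d) = (1.08−0.68)/(1.37−0.68) = 0.5797.
Payoff layer (t=4): V(4,0)=0.0000, V(4,1)=0.0000, V(4,2)=0.0000, V(4,3)=25.0000, V(4,4)=25.0000
  t=3,j=0: stock 16.9793 → up 23.2617 (V=0.0000), down 11.5459 (V=0.0000). Price 0.0000; hedge Δ=0.0000, bond B=0.0000.
  t=3,j=1: stock 34.2084 → up 46.8654 (V=0.0000), down 23.2617 (V=0.0000). Price 0.0000; hedge Δ=0.0000, bond B=0.0000.
  t=3,j=2: stock 68.9198 → up 94.4201 (V=25.0000), down 46.8654 (V=0.0000). Price 13.4192; hedge Δ=0.5257, bond B=-22.8127.
  t=3,j=3: stock 138.8531 → up 190.2287 (V=25.0000), down 94.4201 (V=25.0000). Price 23.1481; hedge Δ=0.0000, bond B=23.1481.
  t=2,j=0: stock 24.9696 → up 34.2084 (V=0.0000), down 16.9793 (V=0.0000). Price 0.0000; hedge Δ=0.0000, bond B=0.0000.
  t=2,j=1: stock 50.3064 → up 68.9198 (V=13.4192), down 34.2084 (V=0.0000). Price 7.2030; hedge Δ=0.3866, bond B=-12.2451.
  t=2,j=2: stock 101.3526 → up 138.8531 (V=23.1481), down 68.9198 (V=13.4192). Price 17.6474; hedge Δ=0.1391, bond B=3.5475.
  t=1,j=0: stock 36.7200 → up 50.3064 (V=7.2030), down 24.9696 (V=0.0000). Price 3.8664; hedge Δ=0.2843, bond B=-6.5728.
  t=1,j=1: stock 73.9800 → up 101.3526 (V=17.6474), down 50.3064 (V=7.2030). Price 12.2757; hedge Δ=0.2046, bond B=-2.8611.
  t=0,j=0: stock 54.0000 → up 73.9800 (V=12.2757), down 36.7200 (V=3.8664). Price 8.0938; hedge Δ=0.2257, bond B=-4.0936.
Self-financing check: at every node Δ·S+B equals the discounted successor values.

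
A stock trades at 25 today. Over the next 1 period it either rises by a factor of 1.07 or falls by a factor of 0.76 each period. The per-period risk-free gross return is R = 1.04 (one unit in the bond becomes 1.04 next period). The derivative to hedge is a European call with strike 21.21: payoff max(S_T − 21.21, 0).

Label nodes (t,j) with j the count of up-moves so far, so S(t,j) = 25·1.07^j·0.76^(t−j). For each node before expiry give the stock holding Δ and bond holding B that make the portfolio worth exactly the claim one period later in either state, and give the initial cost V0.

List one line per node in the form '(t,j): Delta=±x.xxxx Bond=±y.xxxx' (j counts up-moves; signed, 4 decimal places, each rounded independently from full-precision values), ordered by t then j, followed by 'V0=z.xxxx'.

(0,0): Delta=0.7148 Bond=-13.0596
V0=4.8114

Risk-neutral probability p* = (R−d)/(u−d) = (1.04−0.76)/(1.07−0.76) = 0.9032.
At expiry t=1: V(1,0)=0.0000, V(1,1)=5.5400
Node (0,0) S=25.0000: V=(p*·5.5400+(1−p*)·0.0000)/1.04=4.8114; Δ=(5.5400−0.0000)/(26.7500−19.0000)=0.7148; B=V−Δ·S=-13.0596
Each (Δ,B) replicates both successor values, so the strategy is self-financing and V0 is arbitrage-free.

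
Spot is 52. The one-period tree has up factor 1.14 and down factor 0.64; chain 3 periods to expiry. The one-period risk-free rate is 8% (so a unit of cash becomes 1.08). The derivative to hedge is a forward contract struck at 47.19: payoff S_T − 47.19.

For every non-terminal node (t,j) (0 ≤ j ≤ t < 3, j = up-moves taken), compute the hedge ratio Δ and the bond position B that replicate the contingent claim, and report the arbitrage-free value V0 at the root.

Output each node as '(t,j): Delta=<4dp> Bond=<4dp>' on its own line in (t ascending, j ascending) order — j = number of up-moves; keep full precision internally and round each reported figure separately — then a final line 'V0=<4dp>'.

Under the risk-neutral measure, an up-move has probability p* = (R−d)/(u−d) = 0.8800 and values discount at R = 1.08.
Payoff layer (t=3): V(3,0)=-33.5585, V(3,1)=-22.9089, V(3,2)=-3.9393, V(3,3)=29.8503
  t=2,j=0: stock 21.2992 → up 24.2811 (V=-22.9089), down 13.6315 (V=-33.5585). Price -22.3952; hedge Δ=1.0000, bond B=-43.6944.
  t=2,j=1: stock 37.9392 → up 43.2507 (V=-3.9393), down 24.2811 (V=-22.9089). Price -5.7552; hedge Δ=1.0000, bond B=-43.6944.
  t=2,j=2: stock 67.5792 → up 77.0403 (V=29.8503), down 43.2507 (V=-3.9393). Price 23.8848; hedge Δ=1.0000, bond B=-43.6944.
  t=1,j=0: stock 33.2800 → up 37.9392 (V=-5.7552), down 21.2992 (V=-22.3952). Price -7.1778; hedge Δ=1.0000, bond B=-40.4578.
  t=1,j=1: stock 59.2800 → up 67.5792 (V=23.8848), down 37.9392 (V=-5.7552). Price 18.8222; hedge Δ=1.0000, bond B=-40.4578.
  t=0,j=0: stock 52.0000 → up 59.2800 (V=18.8222), down 33.2800 (V=-7.1778). Price 14.5391; hedge Δ=1.0000, bond B=-37.4609.
Each (Δ,B) replicates both successor values, so the strategy is self-financing and V0 is arbitrage-free.

(0,0): Delta=1.0000 Bond=-37.4609
(1,0): Delta=1.0000 Bond=-40.4578
(1,1): Delta=1.0000 Bond=-40.4578
(2,0): Delta=1.0000 Bond=-43.6944
(2,1): Delta=1.0000 Bond=-43.6944
(2,2): Delta=1.0000 Bond=-43.6944
V0=14.5391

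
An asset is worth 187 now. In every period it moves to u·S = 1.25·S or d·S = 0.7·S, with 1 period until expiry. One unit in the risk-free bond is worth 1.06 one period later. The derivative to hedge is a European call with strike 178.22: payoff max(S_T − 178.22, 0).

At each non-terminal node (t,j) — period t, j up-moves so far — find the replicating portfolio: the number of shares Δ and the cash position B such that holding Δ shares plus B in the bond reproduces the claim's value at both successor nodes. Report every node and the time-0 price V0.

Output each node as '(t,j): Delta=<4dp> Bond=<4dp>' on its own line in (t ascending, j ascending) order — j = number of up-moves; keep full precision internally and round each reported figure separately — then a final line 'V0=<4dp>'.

Since d<R<u, set p* = (R−d)/(u−d) = 0.6545; price each node as the discounted p*-expectation of its children.
Payoff layer (t=1): V(1,0)=0.0000, V(1,1)=55.5300
(0,0): S=187.0000. Δ = (V_up−V_dn)/(S_up−S_dn) = (55.5300−0.0000)/(233.7500−130.9000) = 0.5399. V = [p*·55.5300 + (1−p*)·0.0000]/1.06 = 34.2895. B = V − Δ·S = -66.6741.
Root portfolio cost Δ·187+B reproduces V0=34.2895.

(0,0): Delta=0.5399 Bond=-66.6741
V0=34.2895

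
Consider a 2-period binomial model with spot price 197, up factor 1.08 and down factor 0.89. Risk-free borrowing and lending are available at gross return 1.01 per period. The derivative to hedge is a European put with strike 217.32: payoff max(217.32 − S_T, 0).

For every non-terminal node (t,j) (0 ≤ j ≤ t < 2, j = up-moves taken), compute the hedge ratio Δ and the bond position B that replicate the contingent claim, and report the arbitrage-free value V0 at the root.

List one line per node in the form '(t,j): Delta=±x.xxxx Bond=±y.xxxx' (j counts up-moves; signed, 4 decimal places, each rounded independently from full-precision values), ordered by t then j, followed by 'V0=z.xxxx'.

(0,0): Delta=-0.7918 Bond=176.8997
(1,0): Delta=-1.0000 Bond=215.1683
(1,1): Delta=-0.6918 Bond=157.3772
V0=20.9105

Under the risk-neutral measure, an up-move has probability p* = (R−d)/(u−d) = 0.6316 and values discount at R = 1.01.
Terminal values V(2,·): V(2,0)=61.2763, V(2,1)=27.9636, V(2,2)=0.0000
  t=1,j=0: stock 175.3300 → up 189.3564 (V=27.9636), down 156.0437 (V=61.2763). Price 39.8383; hedge Δ=-1.0000, bond B=215.1683.
  t=1,j=1: stock 212.7600 → up 229.7808 (V=0.0000), down 189.3564 (V=27.9636). Price 10.2004; hedge Δ=-0.6918, bond B=157.3772.
  t=0,j=0: stock 197.0000 → up 212.7600 (V=10.2004), down 175.3300 (V=39.8383). Price 20.9105; hedge Δ=-0.7918, bond B=176.8997.
Each (Δ,B) replicates both successor values, so the strategy is self-financing and V0 is arbitrage-free.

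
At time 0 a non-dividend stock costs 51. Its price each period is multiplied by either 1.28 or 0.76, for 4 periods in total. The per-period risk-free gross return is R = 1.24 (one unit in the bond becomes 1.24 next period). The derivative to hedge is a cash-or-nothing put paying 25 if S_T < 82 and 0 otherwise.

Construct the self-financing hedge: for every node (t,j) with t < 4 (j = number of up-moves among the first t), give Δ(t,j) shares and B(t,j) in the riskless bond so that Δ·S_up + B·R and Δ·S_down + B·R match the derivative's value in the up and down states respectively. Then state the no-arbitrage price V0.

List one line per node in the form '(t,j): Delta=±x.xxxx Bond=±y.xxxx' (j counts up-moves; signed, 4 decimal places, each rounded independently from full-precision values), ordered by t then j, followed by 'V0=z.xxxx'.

(0,0): Delta=-0.3889 Bond=22.7300
(1,0): Delta=0.0000 Bond=13.1122
(1,1): Delta=-0.4081 Bond=29.4412
(2,0): Delta=0.0000 Bond=16.2591
(2,1): Delta=0.0000 Bond=16.2591
(2,2): Delta=-0.4283 Bond=38.1945
(3,0): Delta=0.0000 Bond=20.1613
(3,1): Delta=0.0000 Bond=20.1613
(3,2): Delta=0.0000 Bond=20.1613
(3,3): Delta=-0.4495 Bond=49.6278
V0=2.8971

Risk-neutral probability p* = (R−d)/(u−d) = (1.24−0.76)/(1.28−0.76) = 0.9231.
Terminal payoffs: V(4,0)=25.0000, V(4,1)=25.0000, V(4,2)=25.0000, V(4,3)=25.0000, V(4,4)=0.0000
Node (3,0) S=22.3878: V=(p*·25.0000+(1−p*)·25.0000)/1.24=20.1613; Δ=(25.0000−25.0000)/(28.6564−17.0147)=0.0000; B=V−Δ·S=20.1613
Node (3,1) S=37.7057: V=(p*·25.0000+(1−p*)·25.0000)/1.24=20.1613; Δ=(25.0000−25.0000)/(48.2633−28.6564)=0.0000; B=V−Δ·S=20.1613
Node (3,2) S=63.5044: V=(p*·25.0000+(1−p*)·25.0000)/1.24=20.1613; Δ=(25.0000−25.0000)/(81.2856−48.2633)=0.0000; B=V−Δ·S=20.1613
Node (3,3) S=106.9548: V=(p*·0.0000+(1−p*)·25.0000)/1.24=1.5509; Δ=(0.0000−25.0000)/(136.9021−81.2856)=-0.4495; B=V−Δ·S=49.6278
Node (2,0) S=29.4576: V=(p*·20.1613+(1−p*)·20.1613)/1.24=16.2591; Δ=(20.1613−20.1613)/(37.7057−22.3878)=0.0000; B=V−Δ·S=16.2591
Node (2,1) S=49.6128: V=(p*·20.1613+(1−p*)·20.1613)/1.24=16.2591; Δ=(20.1613−20.1613)/(63.5044−37.7057)=0.0000; B=V−Δ·S=16.2591
Node (2,2) S=83.5584: V=(p*·1.5509+(1−p*)·20.1613)/1.24=2.4052; Δ=(1.5509−20.1613)/(106.9548−63.5044)=-0.4283; B=V−Δ·S=38.1945
Node (1,0) S=38.7600: V=(p*·16.2591+(1−p*)·16.2591)/1.24=13.1122; Δ=(16.2591−16.2591)/(49.6128−29.4576)=0.0000; B=V−Δ·S=13.1122
Node (1,1) S=65.2800: V=(p*·2.4052+(1−p*)·16.2591)/1.24=2.7991; Δ=(2.4052−16.2591)/(83.5584−49.6128)=-0.4081; B=V−Δ·S=29.4412
Node (0,0) S=51.0000: V=(p*·2.7991+(1−p*)·13.1122)/1.24=2.8971; Δ=(2.7991−13.1122)/(65.2800−38.7600)=-0.3889; B=V−Δ·S=22.7300
Root portfolio cost Δ·51+B reproduces V0=2.8971.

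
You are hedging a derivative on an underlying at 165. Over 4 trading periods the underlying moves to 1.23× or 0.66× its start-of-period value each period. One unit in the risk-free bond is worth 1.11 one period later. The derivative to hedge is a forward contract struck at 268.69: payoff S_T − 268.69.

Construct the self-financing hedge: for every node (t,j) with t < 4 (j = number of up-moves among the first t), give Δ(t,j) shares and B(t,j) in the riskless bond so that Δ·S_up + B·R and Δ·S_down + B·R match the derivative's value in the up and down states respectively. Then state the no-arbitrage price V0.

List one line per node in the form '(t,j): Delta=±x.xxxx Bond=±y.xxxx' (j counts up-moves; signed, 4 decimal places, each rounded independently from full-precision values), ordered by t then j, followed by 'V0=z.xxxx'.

(0,0): Delta=1.0000 Bond=-176.9944
(1,0): Delta=1.0000 Bond=-196.4638
(1,1): Delta=1.0000 Bond=-196.4638
(2,0): Delta=1.0000 Bond=-218.0748
(2,1): Delta=1.0000 Bond=-218.0748
(2,2): Delta=1.0000 Bond=-218.0748
(3,0): Delta=1.0000 Bond=-242.0631
(3,1): Delta=1.0000 Bond=-242.0631
(3,2): Delta=1.0000 Bond=-242.0631
(3,3): Delta=1.0000 Bond=-242.0631
V0=-11.9944

The replicating-portfolio and risk-neutral prices coincide; use p* = (1.11−0.66)/(1.23−0.66) = 0.7895 for the latter.
At expiry t=4: V(4,0)=-237.3817, V(4,1)=-210.3427, V(4,2)=-159.9518, V(4,3)=-66.0416, V(4,4)=108.9730
(3,0): S=47.4368. Δ = (V_up−V_dn)/(S_up−S_dn) = (-210.3427−-237.3817)/(58.3473−31.3083) = 1.0000. V = [p*·-210.3427 + (1−p*)·-237.3817]/1.11 = -194.6262. B = V − Δ·S = -242.0631.
(3,1): S=88.4050. Δ = (V_up−V_dn)/(S_up−S_dn) = (-159.9518−-210.3427)/(108.7382−58.3473) = 1.0000. V = [p*·-159.9518 + (1−p*)·-210.3427]/1.11 = -153.6580. B = V − Δ·S = -242.0631.
(3,2): S=164.7548. Δ = (V_up−V_dn)/(S_up−S_dn) = (-66.0416−-159.9518)/(202.6484−108.7382) = 1.0000. V = [p*·-66.0416 + (1−p*)·-159.9518]/1.11 = -77.3083. B = V − Δ·S = -242.0631.
(3,3): S=307.0431. Δ = (V_up−V_dn)/(S_up−S_dn) = (108.9730−-66.0416)/(377.6630−202.6484) = 1.0000. V = [p*·108.9730 + (1−p*)·-66.0416]/1.11 = 64.9800. B = V − Δ·S = -242.0631.
(2,0): S=71.8740. Δ = (V_up−V_dn)/(S_up−S_dn) = (-153.6580−-194.6262)/(88.4050−47.4368) = 1.0000. V = [p*·-153.6580 + (1−p*)·-194.6262]/1.11 = -146.2008. B = V − Δ·S = -218.0748.
(2,1): S=133.9470. Δ = (V_up−V_dn)/(S_up−S_dn) = (-77.3083−-153.6580)/(164.7548−88.4050) = 1.0000. V = [p*·-77.3083 + (1−p*)·-153.6580]/1.11 = -84.1278. B = V − Δ·S = -218.0748.
(2,2): S=249.6285. Δ = (V_up−V_dn)/(S_up−S_dn) = (64.9800−-77.3083)/(307.0431−164.7548) = 1.0000. V = [p*·64.9800 + (1−p*)·-77.3083]/1.11 = 31.5537. B = V − Δ·S = -218.0748.
(1,0): S=108.9000. Δ = (V_up−V_dn)/(S_up−S_dn) = (-84.1278−-146.2008)/(133.9470−71.8740) = 1.0000. V = [p*·-84.1278 + (1−p*)·-146.2008]/1.11 = -87.5638. B = V − Δ·S = -196.4638.
(1,1): S=202.9500. Δ = (V_up−V_dn)/(S_up−S_dn) = (31.5537−-84.1278)/(249.6285−133.9470) = 1.0000. V = [p*·31.5537 + (1−p*)·-84.1278]/1.11 = 6.4862. B = V − Δ·S = -196.4638.
(0,0): S=165.0000. Δ = (V_up−V_dn)/(S_up−S_dn) = (6.4862−-87.5638)/(202.9500−108.9000) = 1.0000. V = [p*·6.4862 + (1−p*)·-87.5638]/1.11 = -11.9944. B = V − Δ·S = -176.9944.
Check: Δ(0,0)·S0 + B(0,0) = -11.9944 = V0.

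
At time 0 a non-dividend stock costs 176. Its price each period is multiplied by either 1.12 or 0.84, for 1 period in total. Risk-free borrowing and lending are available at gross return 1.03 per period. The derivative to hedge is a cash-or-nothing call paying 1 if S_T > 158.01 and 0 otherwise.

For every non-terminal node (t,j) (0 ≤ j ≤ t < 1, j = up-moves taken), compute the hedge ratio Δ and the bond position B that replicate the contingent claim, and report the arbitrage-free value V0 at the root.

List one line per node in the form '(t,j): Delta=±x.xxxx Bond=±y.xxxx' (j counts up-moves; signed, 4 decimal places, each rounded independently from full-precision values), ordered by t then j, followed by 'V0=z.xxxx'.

Under the risk-neutral measure, an up-move has probability p* = (R−d)/(u−d) = 0.6786 and values discount at R = 1.03.
Terminal payoffs: V(1,0)=0.0000, V(1,1)=1.0000
(0,0): S=176.0000. Δ = (V_up−V_dn)/(S_up−S_dn) = (1.0000−0.0000)/(197.1200−147.8400) = 0.0203. V = [p*·1.0000 + (1−p*)·0.0000]/1.03 = 0.6588. B = V − Δ·S = -2.9126.
Root portfolio cost Δ·176+B reproduces V0=0.6588.

(0,0): Delta=0.0203 Bond=-2.9126
V0=0.6588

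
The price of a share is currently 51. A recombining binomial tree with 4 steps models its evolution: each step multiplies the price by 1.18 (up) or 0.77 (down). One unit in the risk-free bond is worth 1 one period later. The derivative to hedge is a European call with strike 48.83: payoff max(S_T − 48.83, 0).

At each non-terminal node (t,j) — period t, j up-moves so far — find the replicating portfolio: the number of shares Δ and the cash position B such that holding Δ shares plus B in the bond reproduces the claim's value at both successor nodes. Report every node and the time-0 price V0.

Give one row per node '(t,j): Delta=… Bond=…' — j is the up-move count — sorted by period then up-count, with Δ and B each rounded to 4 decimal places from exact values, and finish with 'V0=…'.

Under the risk-neutral measure, an up-move has probability p* = (R−d)/(u−d) = 0.5610 and values discount at R = 1.
Terminal payoffs: V(4,0)=0.0000, V(4,1)=0.0000, V(4,2)=0.0000, V(4,3)=15.6919, V(4,4)=50.0477
  t=3,j=0: stock 23.2832 → up 27.4742 (V=0.0000), down 17.9281 (V=0.0000). Price 0.0000; hedge Δ=0.0000, bond B=0.0000.
  t=3,j=1: stock 35.6807 → up 42.1033 (V=0.0000), down 27.4742 (V=0.0000). Price 0.0000; hedge Δ=0.0000, bond B=0.0000.
  t=3,j=2: stock 54.6795 → up 64.5219 (V=15.6919), down 42.1033 (V=0.0000). Price 8.8028; hedge Δ=0.6999, bond B=-29.4701.
  t=3,j=3: stock 83.7946 → up 98.8777 (V=50.0477), down 64.5219 (V=15.6919). Price 34.9646; hedge Δ=1.0000, bond B=-48.8300.
  t=2,j=0: stock 30.2379 → up 35.6807 (V=0.0000), down 23.2832 (V=0.0000). Price 0.0000; hedge Δ=0.0000, bond B=0.0000.
  t=2,j=1: stock 46.3386 → up 54.6795 (V=8.8028), down 35.6807 (V=0.0000). Price 4.9381; hedge Δ=0.4633, bond B=-16.5320.
  t=2,j=2: stock 71.0124 → up 83.7946 (V=34.9646), down 54.6795 (V=8.8028). Price 23.4789; hedge Δ=0.8986, bond B=-40.3305.
  t=1,j=0: stock 39.2700 → up 46.3386 (V=4.9381), down 30.2379 (V=0.0000). Price 2.7702; hedge Δ=0.3067, bond B=-9.2741.
  t=1,j=1: stock 60.1800 → up 71.0124 (V=23.4789), down 46.3386 (V=4.9381). Price 15.3391; hedge Δ=0.7514, bond B=-29.8824.
  t=0,j=0: stock 51.0000 → up 60.1800 (V=15.3391), down 39.2700 (V=2.7702). Price 9.8210; hedge Δ=0.6011, bond B=-20.8348.
Each (Δ,B) replicates both successor values, so the strategy is self-financing and V0 is arbitrage-free.

(0,0): Delta=0.6011 Bond=-20.8348
(1,0): Delta=0.3067 Bond=-9.2741
(1,1): Delta=0.7514 Bond=-29.8824
(2,0): Delta=0.0000 Bond=0.0000
(2,1): Delta=0.4633 Bond=-16.5320
(2,2): Delta=0.8986 Bond=-40.3305
(3,0): Delta=0.0000 Bond=0.0000
(3,1): Delta=0.0000 Bond=0.0000
(3,2): Delta=0.6999 Bond=-29.4701
(3,3): Delta=1.0000 Bond=-48.8300
V0=9.8210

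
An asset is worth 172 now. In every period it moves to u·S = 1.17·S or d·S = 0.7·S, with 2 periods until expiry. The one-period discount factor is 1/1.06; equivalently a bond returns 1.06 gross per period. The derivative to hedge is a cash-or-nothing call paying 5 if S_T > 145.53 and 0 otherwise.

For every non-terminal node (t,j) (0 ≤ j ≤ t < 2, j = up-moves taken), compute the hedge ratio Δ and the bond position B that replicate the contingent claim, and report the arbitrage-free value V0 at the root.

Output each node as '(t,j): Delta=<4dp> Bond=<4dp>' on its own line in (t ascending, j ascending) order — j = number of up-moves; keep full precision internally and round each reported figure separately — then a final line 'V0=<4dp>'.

(0,0): Delta=0.0447 Bond=-5.0765
(1,0): Delta=0.0000 Bond=0.0000
(1,1): Delta=0.0529 Bond=-7.0253
V0=2.6108

Risk-neutral probability p* = (R−d)/(u−d) = (1.06−0.7)/(1.17−0.7) = 0.7660.
Terminal values V(2,·): V(2,0)=0.0000, V(2,1)=0.0000, V(2,2)=5.0000
Node (1,0) S=120.4000: V=(p*·0.0000+(1−p*)·0.0000)/1.06=0.0000; Δ=(0.0000−0.0000)/(140.8680−84.2800)=0.0000; B=V−Δ·S=0.0000
Node (1,1) S=201.2400: V=(p*·5.0000+(1−p*)·0.0000)/1.06=3.6130; Δ=(5.0000−0.0000)/(235.4508−140.8680)=0.0529; B=V−Δ·S=-7.0253
Node (0,0) S=172.0000: V=(p*·3.6130+(1−p*)·0.0000)/1.06=2.6108; Δ=(3.6130−0.0000)/(201.2400−120.4000)=0.0447; B=V−Δ·S=-5.0765
Self-financing check: at every node Δ·S+B equals the discounted successor values.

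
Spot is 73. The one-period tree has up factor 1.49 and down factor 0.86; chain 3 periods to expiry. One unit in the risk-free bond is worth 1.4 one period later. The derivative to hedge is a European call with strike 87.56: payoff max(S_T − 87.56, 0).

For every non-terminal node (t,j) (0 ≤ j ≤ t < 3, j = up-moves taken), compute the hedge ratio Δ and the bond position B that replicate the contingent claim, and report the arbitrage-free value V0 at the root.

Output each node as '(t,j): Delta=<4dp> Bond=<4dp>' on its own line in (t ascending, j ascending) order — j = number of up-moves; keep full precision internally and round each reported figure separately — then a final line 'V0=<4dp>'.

(0,0): Delta=0.9730 Bond=-29.7568
(1,0): Delta=0.8021 Bond=-30.9339
(1,1): Delta=0.9894 Bond=-43.4472
(2,0): Delta=0.0000 Bond=0.0000
(2,1): Delta=0.8793 Bond=-50.5254
(2,2): Delta=1.0000 Bond=-62.5429
V0=41.2701

Risk-neutral probability p* = (R−d)/(u−d) = (1.4−0.86)/(1.49−0.86) = 0.8571.
At expiry t=3: V(3,0)=0.0000, V(3,1)=0.0000, V(3,2)=51.8179, V(3,3)=153.9203
Node (2,0) S=53.9908: V=(p*·0.0000+(1−p*)·0.0000)/1.4=0.0000; Δ=(0.0000−0.0000)/(80.4463−46.4321)=0.0000; B=V−Δ·S=0.0000
Node (2,1) S=93.5422: V=(p*·51.8179+(1−p*)·0.0000)/1.4=31.7252; Δ=(51.8179−0.0000)/(139.3779−80.4463)=0.8793; B=V−Δ·S=-50.5254
Node (2,2) S=162.0673: V=(p*·153.9203+(1−p*)·51.8179)/1.4=99.5244; Δ=(153.9203−51.8179)/(241.4803−139.3779)=1.0000; B=V−Δ·S=-62.5429
Node (1,0) S=62.7800: V=(p*·31.7252+(1−p*)·0.0000)/1.4=19.4236; Δ=(31.7252−0.0000)/(93.5422−53.9908)=0.8021; B=V−Δ·S=-30.9339
Node (1,1) S=108.7700: V=(p*·99.5244+(1−p*)·31.7252)/1.4=64.1706; Δ=(99.5244−31.7252)/(162.0673−93.5422)=0.9894; B=V−Δ·S=-43.4472
Node (0,0) S=73.0000: V=(p*·64.1706+(1−p*)·19.4236)/1.4=41.2701; Δ=(64.1706−19.4236)/(108.7700−62.7800)=0.9730; B=V−Δ·S=-29.7568
Each (Δ,B) replicates both successor values, so the strategy is self-financing and V0 is arbitrage-free.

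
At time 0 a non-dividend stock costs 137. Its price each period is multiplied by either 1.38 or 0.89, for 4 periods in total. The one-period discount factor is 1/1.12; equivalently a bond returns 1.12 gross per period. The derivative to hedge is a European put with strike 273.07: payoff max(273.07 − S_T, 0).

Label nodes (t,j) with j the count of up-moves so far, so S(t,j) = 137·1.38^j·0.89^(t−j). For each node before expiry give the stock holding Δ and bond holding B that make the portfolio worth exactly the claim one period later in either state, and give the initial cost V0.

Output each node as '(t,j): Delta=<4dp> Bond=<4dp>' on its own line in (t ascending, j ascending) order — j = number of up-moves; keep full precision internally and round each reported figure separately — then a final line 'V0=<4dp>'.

(0,0): Delta=-0.6304 Bond=136.4161
(1,0): Delta=-0.8607 Bond=180.8727
(1,1): Delta=-0.4625 Bond=121.0359
(2,0): Delta=-1.0000 Bond=217.6897
(2,1): Delta=-0.7592 Bond=185.4938
(2,2): Delta=-0.2461 Bond=79.1135
(3,0): Delta=-1.0000 Bond=243.8125
(3,1): Delta=-1.0000 Bond=243.8125
(3,2): Delta=-0.5837 Bond=166.9903
(3,3): Delta=0.0000 Bond=0.0000
V0=50.0530

Under the risk-neutral measure, an up-move has probability p* = (R−d)/(u−d) = 0.4694 and values discount at R = 1.12.
Terminal values V(4,·): V(4,0)=187.1131, V(4,1)=139.7886, V(4,2)=66.4089, V(4,3)=0.0000, V(4,4)=0.0000
(3,0): S=96.5808. Δ = (V_up−V_dn)/(S_up−S_dn) = (139.7886−187.1131)/(133.2814−85.9569) = -1.0000. V = [p*·139.7886 + (1−p*)·187.1131]/1.12 = 147.2317. B = V − Δ·S = 243.8125.
(3,1): S=149.7544. Δ = (V_up−V_dn)/(S_up−S_dn) = (66.4089−139.7886)/(206.6611−133.2814) = -1.0000. V = [p*·66.4089 + (1−p*)·139.7886]/1.12 = 94.0581. B = V − Δ·S = 243.8125.
(3,2): S=232.2035. Δ = (V_up−V_dn)/(S_up−S_dn) = (0.0000−66.4089)/(320.4408−206.6611) = -0.5837. V = [p*·0.0000 + (1−p*)·66.4089]/1.12 = 31.4619. B = V − Δ·S = 166.9903.
(3,3): S=360.0459. Δ = (V_up−V_dn)/(S_up−S_dn) = (0.0000−0.0000)/(496.8633−320.4408) = 0.0000. V = [p*·0.0000 + (1−p*)·0.0000]/1.12 = 0.0000. B = V − Δ·S = 0.0000.
(2,0): S=108.5177. Δ = (V_up−V_dn)/(S_up−S_dn) = (94.0581−147.2317)/(149.7544−96.5808) = -1.0000. V = [p*·94.0581 + (1−p*)·147.2317]/1.12 = 109.1720. B = V − Δ·S = 217.6897.
(2,1): S=168.2634. Δ = (V_up−V_dn)/(S_up−S_dn) = (31.4619−94.0581)/(232.2035−149.7544) = -0.7592. V = [p*·31.4619 + (1−p*)·94.0581]/1.12 = 57.7466. B = V − Δ·S = 185.4938.
(2,2): S=260.9028. Δ = (V_up−V_dn)/(S_up−S_dn) = (0.0000−31.4619)/(360.0459−232.2035) = -0.2461. V = [p*·0.0000 + (1−p*)·31.4619]/1.12 = 14.9054. B = V − Δ·S = 79.1135.
(1,0): S=121.9300. Δ = (V_up−V_dn)/(S_up−S_dn) = (57.7466−109.1720)/(168.2634−108.5177) = -0.8607. V = [p*·57.7466 + (1−p*)·109.1720]/1.12 = 75.9228. B = V − Δ·S = 180.8727.
(1,1): S=189.0600. Δ = (V_up−V_dn)/(S_up−S_dn) = (14.9054−57.7466)/(260.9028−168.2634) = -0.4625. V = [p*·14.9054 + (1−p*)·57.7466]/1.12 = 33.6049. B = V − Δ·S = 121.0359.
(0,0): S=137.0000. Δ = (V_up−V_dn)/(S_up−S_dn) = (33.6049−75.9228)/(189.0600−121.9300) = -0.6304. V = [p*·33.6049 + (1−p*)·75.9228]/1.12 = 50.0530. B = V − Δ·S = 136.4161.
The time-0 hedge costs 50.0530, which is the no-arbitrage price.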